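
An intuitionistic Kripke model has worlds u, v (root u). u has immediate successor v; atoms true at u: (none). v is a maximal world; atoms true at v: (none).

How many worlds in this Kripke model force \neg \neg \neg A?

2

u: forces it.
v: forces it.
Worlds forcing the formula: {u, v}.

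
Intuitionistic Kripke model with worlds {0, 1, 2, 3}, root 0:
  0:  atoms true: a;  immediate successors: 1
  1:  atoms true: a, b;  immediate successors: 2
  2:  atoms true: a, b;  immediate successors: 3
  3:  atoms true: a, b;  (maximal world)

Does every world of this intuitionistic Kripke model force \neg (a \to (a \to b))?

Not every world: 0 \nVdash \neg (a \to (a \to b)).
0 \nVdash \neg (a \to (a \to b)) since 1 is accessible from 0 and 1 \Vdash a \to (a \to b).
1 \Vdash a \to (a \to b): every world accessible from 1 that forces a (namely 1, 2, 3) also forces a \to b.

No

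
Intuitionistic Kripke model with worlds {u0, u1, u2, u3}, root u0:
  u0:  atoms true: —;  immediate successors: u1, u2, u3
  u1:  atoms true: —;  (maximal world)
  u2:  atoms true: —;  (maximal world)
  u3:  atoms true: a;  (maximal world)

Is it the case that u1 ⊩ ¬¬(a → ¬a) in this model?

Yes

u1 ⊩ ¬¬(a → ¬a): no world accessible from u1 forces ¬(a → ¬a).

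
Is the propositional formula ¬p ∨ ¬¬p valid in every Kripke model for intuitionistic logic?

No

This is the weak law of excluded middle, which is not intuitionistically valid.
A Kripke countermodel: worlds a, b, c; order generated by a ≤ b, a ≤ c; atoms true at each world — a:{}; b:{p}; c:{}.
a ⊮ ¬p ∨ ¬¬p: neither disjunct is forced at a.
a ⊮ ¬p since b is accessible from a and b ⊩ p.
So the root a does not force the formula.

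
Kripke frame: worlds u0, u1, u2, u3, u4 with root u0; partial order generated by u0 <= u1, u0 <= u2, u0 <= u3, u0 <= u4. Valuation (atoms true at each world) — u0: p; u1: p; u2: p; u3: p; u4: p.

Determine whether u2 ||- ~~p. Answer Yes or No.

Yes

u2 ||- ~~p: no world accessible from u2 forces ~p.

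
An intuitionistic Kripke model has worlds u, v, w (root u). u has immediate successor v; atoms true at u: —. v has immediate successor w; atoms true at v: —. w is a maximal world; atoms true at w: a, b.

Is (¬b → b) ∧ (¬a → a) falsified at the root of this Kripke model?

No

u ⊩ (¬b → b) ∧ (¬a → a) since u forces both conjuncts.
So the root u forces (¬b → b) ∧ (¬a → a); the model is not a countermodel.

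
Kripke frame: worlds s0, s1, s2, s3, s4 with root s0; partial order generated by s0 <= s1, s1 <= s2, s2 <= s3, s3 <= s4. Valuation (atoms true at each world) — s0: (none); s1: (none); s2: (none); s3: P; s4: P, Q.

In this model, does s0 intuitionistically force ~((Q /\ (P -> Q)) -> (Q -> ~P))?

s0 ||- ~((Q /\ (P -> Q)) -> (Q -> ~P)): no world accessible from s0 forces (Q /\ (P -> Q)) -> (Q -> ~P).

Yes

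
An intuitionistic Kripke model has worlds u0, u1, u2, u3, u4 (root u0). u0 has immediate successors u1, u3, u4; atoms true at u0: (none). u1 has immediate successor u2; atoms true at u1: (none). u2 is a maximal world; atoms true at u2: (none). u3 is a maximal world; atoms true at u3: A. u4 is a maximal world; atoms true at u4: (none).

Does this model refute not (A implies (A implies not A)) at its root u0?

u0 does not force not (A implies (A implies not A)) since u1 is accessible from u0 and u1 forces A implies (A implies not A).
u1 forces A implies (A implies not A) vacuously: no world accessible from u1 forces the antecedent A.
So the root u0 does not force not (A implies (A implies not A)); the model is a countermodel.

Yes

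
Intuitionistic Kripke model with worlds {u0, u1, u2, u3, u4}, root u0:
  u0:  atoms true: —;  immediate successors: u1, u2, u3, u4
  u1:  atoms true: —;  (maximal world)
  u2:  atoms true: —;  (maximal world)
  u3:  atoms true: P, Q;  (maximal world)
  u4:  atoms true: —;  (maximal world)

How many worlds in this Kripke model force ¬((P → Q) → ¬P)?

1

u0: does not force it — u0 ⊮ ¬((P → Q) → ¬P) since u1 is accessible from u0 and u1 ⊩ (P → Q) → ¬P.
u1: does not force it.
u2: does not force it.
u3: forces it.
u4: does not force it.
Worlds forcing the formula: {u3}.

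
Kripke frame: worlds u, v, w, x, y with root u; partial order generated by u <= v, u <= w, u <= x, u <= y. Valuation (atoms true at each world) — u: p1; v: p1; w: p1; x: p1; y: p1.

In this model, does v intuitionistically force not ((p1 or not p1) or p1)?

No

v does not force not ((p1 or not p1) or p1) since v is accessible from v and v forces (p1 or not p1) or p1.
v forces (p1 or not p1) or p1 via the disjunct p1 or not p1.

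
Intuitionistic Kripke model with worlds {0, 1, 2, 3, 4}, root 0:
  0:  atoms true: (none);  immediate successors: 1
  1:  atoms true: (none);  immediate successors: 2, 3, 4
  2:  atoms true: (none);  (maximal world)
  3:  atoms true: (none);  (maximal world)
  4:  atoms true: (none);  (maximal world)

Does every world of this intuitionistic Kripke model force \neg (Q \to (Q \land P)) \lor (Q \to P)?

Yes

0 \Vdash \neg (Q \to (Q \land P)) \lor (Q \to P) via the disjunct Q \to P.
Since the root 0 forces \neg (Q \to (Q \land P)) \lor (Q \to P) and forcing is persistent (monotone upward), every world forces it.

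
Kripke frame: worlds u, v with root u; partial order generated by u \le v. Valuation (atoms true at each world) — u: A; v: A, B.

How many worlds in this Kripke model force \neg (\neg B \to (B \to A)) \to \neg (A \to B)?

2

u: forces it.
v: forces it.
Worlds forcing the formula: {u, v}.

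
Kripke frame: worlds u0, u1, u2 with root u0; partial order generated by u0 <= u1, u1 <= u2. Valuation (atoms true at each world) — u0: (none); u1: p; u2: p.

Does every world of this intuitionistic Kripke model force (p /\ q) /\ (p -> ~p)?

Not every world: u0 ||-/- (p /\ q) /\ (p -> ~p).
u0 ||-/- (p /\ q) /\ (p -> ~p) since u0 fails p /\ q.

No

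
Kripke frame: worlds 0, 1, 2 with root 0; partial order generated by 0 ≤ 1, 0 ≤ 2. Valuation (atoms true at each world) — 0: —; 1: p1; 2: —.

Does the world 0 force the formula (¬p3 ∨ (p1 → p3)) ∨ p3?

Yes

0 ⊩ (¬p3 ∨ (p1 → p3)) ∨ p3 via the disjunct ¬p3 ∨ (p1 → p3).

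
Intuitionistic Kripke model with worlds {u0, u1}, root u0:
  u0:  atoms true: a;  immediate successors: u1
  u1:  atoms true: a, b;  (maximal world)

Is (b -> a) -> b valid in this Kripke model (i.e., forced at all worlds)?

Not every world: u0 ||-/- (b -> a) -> b.
u0 ||-/- (b -> a) -> b: already at u0 itself, u0 ||- b -> a but u0 ||-/- b.
u0 lacks atom b, so u0 ||-/- b.

No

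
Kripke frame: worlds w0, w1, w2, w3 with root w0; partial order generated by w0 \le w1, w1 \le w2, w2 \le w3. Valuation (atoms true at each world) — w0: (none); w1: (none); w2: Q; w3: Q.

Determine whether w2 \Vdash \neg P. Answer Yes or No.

Yes

w2 \Vdash \neg P: no world accessible from w2 forces P.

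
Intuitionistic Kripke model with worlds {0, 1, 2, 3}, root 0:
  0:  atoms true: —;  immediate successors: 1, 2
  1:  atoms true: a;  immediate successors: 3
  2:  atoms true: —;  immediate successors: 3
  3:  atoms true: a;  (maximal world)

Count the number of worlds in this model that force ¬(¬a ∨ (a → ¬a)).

0: forces it.
1: forces it.
2: forces it.
3: forces it.
Worlds forcing the formula: {0, 1, 2, 3}.

4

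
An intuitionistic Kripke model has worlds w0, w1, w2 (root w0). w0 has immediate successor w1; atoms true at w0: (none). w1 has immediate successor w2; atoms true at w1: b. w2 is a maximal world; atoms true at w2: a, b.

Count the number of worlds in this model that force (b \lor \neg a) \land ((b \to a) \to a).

2

w0: does not force it — w0 \nVdash (b \lor \neg a) \land ((b \to a) \to a) since w0 fails b \lor \neg a.
w1: forces it.
w2: forces it.
Worlds forcing the formula: {w1, w2}.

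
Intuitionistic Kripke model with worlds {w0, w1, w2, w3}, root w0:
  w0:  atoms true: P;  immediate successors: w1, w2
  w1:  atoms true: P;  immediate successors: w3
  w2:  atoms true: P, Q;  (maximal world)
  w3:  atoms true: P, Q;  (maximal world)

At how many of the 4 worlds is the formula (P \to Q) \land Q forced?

w0: does not force it — w0 \nVdash (P \to Q) \land Q since w0 fails P \to Q.
w1: does not force it — w1 \nVdash (P \to Q) \land Q since w1 fails P \to Q.
w2: forces it.
w3: forces it.
Worlds forcing the formula: {w2, w3}.

2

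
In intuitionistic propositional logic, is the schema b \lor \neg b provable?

This is the law of excluded middle, which is not intuitionistically valid.
A Kripke countermodel: worlds s0, s1; order generated by s0 \le s1; atoms true at each world — s0:{}; s1:{b}.
s0 \nVdash b \lor \neg b: neither disjunct is forced at s0.
s0 lacks atom b, so s0 \nVdash b.
So the root s0 does not force the formula.

No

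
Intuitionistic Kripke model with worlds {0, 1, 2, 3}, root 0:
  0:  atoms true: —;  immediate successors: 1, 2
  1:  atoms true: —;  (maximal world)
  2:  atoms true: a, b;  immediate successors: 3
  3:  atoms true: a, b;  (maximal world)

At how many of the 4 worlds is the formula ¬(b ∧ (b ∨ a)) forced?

0: does not force it — 0 ⊮ ¬(b ∧ (b ∨ a)) since 2 is accessible from 0 and 2 ⊩ b ∧ (b ∨ a).
1: forces it.
2: does not force it — 2 ⊮ ¬(b ∧ (b ∨ a)) since 2 is accessible from 2 and 2 ⊩ b ∧ (b ∨ a).
3: does not force it.
Worlds forcing the formula: {1}.

1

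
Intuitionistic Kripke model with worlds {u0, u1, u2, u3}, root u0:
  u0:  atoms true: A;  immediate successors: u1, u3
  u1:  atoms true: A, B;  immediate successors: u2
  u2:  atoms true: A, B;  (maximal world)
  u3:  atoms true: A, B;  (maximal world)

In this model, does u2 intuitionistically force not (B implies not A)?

Yes

u2 forces not (B implies not A): no world accessible from u2 forces B implies not A.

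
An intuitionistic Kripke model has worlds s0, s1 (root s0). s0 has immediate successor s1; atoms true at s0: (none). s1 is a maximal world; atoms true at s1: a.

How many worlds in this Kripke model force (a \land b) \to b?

s0: forces it.
s1: forces it.
Worlds forcing the formula: {s0, s1}.

2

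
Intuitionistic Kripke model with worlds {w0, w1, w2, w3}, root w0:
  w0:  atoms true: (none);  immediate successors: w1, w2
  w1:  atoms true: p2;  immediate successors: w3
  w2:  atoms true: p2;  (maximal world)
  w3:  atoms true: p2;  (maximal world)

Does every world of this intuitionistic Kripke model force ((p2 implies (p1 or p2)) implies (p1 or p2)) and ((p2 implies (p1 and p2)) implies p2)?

No

Not every world: w0 does not force ((p2 implies (p1 or p2)) implies (p1 or p2)) and ((p2 implies (p1 and p2)) implies p2).
w0 does not force ((p2 implies (p1 or p2)) implies (p1 or p2)) and ((p2 implies (p1 and p2)) implies p2) since w0 fails (p2 implies (p1 or p2)) implies (p1 or p2).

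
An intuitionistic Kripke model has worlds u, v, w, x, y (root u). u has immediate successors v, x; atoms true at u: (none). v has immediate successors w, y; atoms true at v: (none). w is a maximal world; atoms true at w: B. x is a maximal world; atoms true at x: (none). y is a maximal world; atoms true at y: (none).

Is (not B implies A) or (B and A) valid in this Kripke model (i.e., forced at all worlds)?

Not every world: u does not force (not B implies A) or (B and A).
u does not force (not B implies A) or (B and A): neither disjunct is forced at u.
u does not force not B implies A: at the accessible world x, x forces not B but x does not force A.

No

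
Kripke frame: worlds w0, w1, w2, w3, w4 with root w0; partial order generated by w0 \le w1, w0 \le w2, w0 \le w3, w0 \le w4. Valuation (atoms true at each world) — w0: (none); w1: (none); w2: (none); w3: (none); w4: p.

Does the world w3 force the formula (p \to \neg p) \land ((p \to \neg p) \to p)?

No

w3 \nVdash (p \to \neg p) \land ((p \to \neg p) \to p) since w3 fails (p \to \neg p) \to p.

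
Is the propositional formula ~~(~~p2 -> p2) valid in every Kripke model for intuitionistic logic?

Yes

This is the double negation of double-negation elimination, which is intuitionistically derivable.
By Glivenko's theorem the double negation of any classical propositional tautology is intuitionistically provable; ~~p2 -> p2 is classically a tautology.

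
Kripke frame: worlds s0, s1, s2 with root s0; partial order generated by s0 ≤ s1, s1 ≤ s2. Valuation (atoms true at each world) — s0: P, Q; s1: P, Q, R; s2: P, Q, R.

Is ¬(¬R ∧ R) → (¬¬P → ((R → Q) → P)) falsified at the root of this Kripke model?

s0 ⊩ ¬(¬R ∧ R) → (¬¬P → ((R → Q) → P)): every world accessible from s0 that forces ¬(¬R ∧ R) (namely s0, s1, s2) also forces ¬¬P → ((R → Q) → P).
So the root s0 forces ¬(¬R ∧ R) → (¬¬P → ((R → Q) → P)); the model is not a countermodel.

No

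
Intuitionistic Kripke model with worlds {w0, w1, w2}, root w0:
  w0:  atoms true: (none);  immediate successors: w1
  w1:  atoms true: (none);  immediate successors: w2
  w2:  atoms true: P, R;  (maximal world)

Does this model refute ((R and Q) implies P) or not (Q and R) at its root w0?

No

w0 forces ((R and Q) implies P) or not (Q and R) via the disjunct (R and Q) implies P.
So the root w0 forces ((R and Q) implies P) or not (Q and R); the model is not a countermodel.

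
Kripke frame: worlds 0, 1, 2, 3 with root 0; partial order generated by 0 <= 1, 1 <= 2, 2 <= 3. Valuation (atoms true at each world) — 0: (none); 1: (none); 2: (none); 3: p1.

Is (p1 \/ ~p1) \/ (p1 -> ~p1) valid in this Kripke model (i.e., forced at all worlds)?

Not every world: 0 ||-/- (p1 \/ ~p1) \/ (p1 -> ~p1).
0 ||-/- (p1 \/ ~p1) \/ (p1 -> ~p1): neither disjunct is forced at 0.
0 ||-/- p1 \/ ~p1: neither disjunct is forced at 0.

No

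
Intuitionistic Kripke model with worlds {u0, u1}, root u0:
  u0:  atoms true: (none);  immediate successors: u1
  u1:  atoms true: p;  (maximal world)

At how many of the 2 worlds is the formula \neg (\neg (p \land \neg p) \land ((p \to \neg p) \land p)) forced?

2

u0: forces it.
u1: forces it.
Worlds forcing the formula: {u0, u1}.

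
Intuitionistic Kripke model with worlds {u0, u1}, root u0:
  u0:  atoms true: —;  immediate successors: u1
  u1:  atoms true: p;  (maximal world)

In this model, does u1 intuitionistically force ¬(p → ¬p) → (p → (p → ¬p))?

No

u1 ⊮ ¬(p → ¬p) → (p → (p → ¬p)): already at u1 itself, u1 ⊩ ¬(p → ¬p) but u1 ⊮ p → (p → ¬p).
u1 ⊮ p → (p → ¬p): already at u1 itself, u1 ⊩ p but u1 ⊮ p → ¬p.
u1 ⊮ p → ¬p: already at u1 itself, u1 ⊩ p but u1 ⊮ ¬p.
u1 ⊮ ¬p since u1 is accessible from u1 and u1 ⊩ p.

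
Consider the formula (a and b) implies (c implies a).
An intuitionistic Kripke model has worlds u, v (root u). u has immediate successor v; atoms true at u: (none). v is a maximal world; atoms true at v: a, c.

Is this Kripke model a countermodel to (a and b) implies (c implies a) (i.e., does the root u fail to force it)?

No

u forces (a and b) implies (c implies a) vacuously: no world accessible from u forces the antecedent a and b.
So the root u forces (a and b) implies (c implies a); the model is not a countermodel.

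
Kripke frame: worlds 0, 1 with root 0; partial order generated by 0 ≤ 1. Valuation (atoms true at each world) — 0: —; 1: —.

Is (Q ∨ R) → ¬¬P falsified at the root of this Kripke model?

No

0 ⊩ (Q ∨ R) → ¬¬P vacuously: no world accessible from 0 forces the antecedent Q ∨ R.
So the root 0 forces (Q ∨ R) → ¬¬P; the model is not a countermodel.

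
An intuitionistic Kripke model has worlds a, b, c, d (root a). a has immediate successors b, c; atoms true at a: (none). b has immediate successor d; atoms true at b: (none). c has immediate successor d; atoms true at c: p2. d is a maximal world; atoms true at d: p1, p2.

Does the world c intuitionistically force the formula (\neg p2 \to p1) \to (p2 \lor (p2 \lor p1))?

c \Vdash (\neg p2 \to p1) \to (p2 \lor (p2 \lor p1)): every world accessible from c that forces \neg p2 \to p1 (namely c, d) also forces p2 \lor (p2 \lor p1).

Yes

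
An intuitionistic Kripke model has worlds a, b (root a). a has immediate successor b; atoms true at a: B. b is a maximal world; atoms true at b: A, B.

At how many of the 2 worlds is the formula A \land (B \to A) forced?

a: does not force it — a \nVdash A \land (B \to A) since a fails A.
b: forces it.
Worlds forcing the formula: {b}.

1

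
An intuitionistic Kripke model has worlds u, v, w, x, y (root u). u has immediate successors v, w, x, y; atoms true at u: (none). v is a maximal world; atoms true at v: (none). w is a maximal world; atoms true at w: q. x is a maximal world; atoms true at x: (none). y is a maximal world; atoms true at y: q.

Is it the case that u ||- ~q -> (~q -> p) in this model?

u ||-/- ~q -> (~q -> p): at the accessible world v, v ||- ~q but v ||-/- ~q -> p.
v ||-/- ~q -> p: already at v itself, v ||- ~q but v ||-/- p.
v lacks atom p, so v ||-/- p.

No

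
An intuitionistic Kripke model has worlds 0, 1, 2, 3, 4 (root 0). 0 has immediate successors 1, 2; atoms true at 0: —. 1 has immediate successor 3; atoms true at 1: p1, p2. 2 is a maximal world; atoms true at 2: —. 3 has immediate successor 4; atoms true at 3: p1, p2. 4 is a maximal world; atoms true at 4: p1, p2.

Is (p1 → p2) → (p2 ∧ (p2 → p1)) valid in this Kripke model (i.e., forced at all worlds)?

No

Not every world: 0 ⊮ (p1 → p2) → (p2 ∧ (p2 → p1)).
0 ⊮ (p1 → p2) → (p2 ∧ (p2 → p1)): already at 0 itself, 0 ⊩ p1 → p2 but 0 ⊮ p2 ∧ (p2 → p1).
0 ⊮ p2 ∧ (p2 → p1) since 0 fails p2.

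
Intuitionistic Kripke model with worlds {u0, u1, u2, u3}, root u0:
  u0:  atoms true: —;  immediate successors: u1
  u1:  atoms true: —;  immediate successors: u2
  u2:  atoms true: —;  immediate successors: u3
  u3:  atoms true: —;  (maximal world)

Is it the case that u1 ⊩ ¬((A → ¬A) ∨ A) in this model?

No

u1 ⊮ ¬((A → ¬A) ∨ A) since u1 is accessible from u1 and u1 ⊩ (A → ¬A) ∨ A.
u1 ⊩ (A → ¬A) ∨ A via the disjunct A → ¬A.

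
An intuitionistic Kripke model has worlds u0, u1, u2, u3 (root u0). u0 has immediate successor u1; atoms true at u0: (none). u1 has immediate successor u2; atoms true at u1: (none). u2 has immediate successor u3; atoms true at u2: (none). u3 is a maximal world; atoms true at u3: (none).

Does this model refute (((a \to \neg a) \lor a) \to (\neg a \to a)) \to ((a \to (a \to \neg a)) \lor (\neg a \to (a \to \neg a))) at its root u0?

No

u0 \Vdash (((a \to \neg a) \lor a) \to (\neg a \to a)) \to ((a \to (a \to \neg a)) \lor (\neg a \to (a \to \neg a))) vacuously: no world accessible from u0 forces the antecedent ((a \to \neg a) \lor a) \to (\neg a \to a).
So the root u0 forces (((a \to \neg a) \lor a) \to (\neg a \to a)) \to ((a \to (a \to \neg a)) \lor (\neg a \to (a \to \neg a))); the model is not a countermodel.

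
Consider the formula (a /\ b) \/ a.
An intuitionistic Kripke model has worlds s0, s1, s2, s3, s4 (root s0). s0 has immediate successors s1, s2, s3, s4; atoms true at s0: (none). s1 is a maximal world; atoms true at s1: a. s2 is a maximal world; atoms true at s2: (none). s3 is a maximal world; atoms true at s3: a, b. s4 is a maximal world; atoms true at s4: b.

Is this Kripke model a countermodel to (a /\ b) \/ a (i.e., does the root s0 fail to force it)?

Yes

s0 ||-/- (a /\ b) \/ a: neither disjunct is forced at s0.
s0 ||-/- a /\ b since s0 fails a.
So the root s0 does not force (a /\ b) \/ a; the model is a countermodel.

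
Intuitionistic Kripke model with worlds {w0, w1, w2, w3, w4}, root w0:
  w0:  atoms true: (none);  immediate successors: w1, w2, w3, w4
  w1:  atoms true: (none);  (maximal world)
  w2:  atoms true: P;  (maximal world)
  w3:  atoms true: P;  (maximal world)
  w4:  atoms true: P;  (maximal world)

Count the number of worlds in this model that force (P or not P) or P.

4

w0: does not force it — w0 does not force (P or not P) or P: neither disjunct is forced at w0.
w1: forces it.
w2: forces it.
w3: forces it.
w4: forces it.
Worlds forcing the formula: {w1, w2, w3, w4}.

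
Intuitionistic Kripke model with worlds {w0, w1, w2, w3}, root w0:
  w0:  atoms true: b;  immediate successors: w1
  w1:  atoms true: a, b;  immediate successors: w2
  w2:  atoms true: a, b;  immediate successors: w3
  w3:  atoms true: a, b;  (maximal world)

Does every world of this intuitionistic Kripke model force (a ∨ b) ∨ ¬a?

Yes

w0 ⊩ (a ∨ b) ∨ ¬a via the disjunct a ∨ b.
Since the root w0 forces (a ∨ b) ∨ ¬a and forcing is persistent (monotone upward), every world forces it.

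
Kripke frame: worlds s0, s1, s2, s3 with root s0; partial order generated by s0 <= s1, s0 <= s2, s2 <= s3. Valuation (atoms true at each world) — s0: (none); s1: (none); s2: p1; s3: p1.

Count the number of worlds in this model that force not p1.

s0: does not force it — s0 does not force not p1 since s2 is accessible from s0 and s2 forces p1.
s1: forces it.
s2: does not force it — s2 does not force not p1 since s2 is accessible from s2 and s2 forces p1.
s3: does not force it — s3 does not force not p1 since s3 is accessible from s3 and s3 forces p1.
Worlds forcing the formula: {s1}.

1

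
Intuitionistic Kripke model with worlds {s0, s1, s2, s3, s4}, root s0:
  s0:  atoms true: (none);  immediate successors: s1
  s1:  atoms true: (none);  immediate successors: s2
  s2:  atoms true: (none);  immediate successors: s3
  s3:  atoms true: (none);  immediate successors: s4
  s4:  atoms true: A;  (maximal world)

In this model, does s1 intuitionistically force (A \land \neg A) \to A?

s1 \Vdash (A \land \neg A) \to A vacuously: no world accessible from s1 forces the antecedent A \land \neg A.

Yes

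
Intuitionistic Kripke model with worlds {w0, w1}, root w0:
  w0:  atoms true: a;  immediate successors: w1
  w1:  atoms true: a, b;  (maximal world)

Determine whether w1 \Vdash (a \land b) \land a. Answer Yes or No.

w1 \Vdash (a \land b) \land a since w1 forces both conjuncts.

Yes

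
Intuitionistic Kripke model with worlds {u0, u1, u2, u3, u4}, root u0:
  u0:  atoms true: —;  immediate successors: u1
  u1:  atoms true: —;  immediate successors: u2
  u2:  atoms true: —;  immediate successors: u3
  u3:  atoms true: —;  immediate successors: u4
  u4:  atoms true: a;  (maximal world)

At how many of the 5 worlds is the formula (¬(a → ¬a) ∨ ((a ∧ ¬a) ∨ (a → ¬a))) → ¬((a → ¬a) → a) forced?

u0: does not force it — u0 ⊮ (¬(a → ¬a) ∨ ((a ∧ ¬a) ∨ (a → ¬a))) → ¬((a → ¬a) → a): already at u0 itself, u0 ⊩ ¬(a → ¬a) ∨ ((a ∧ ¬a) ∨ (a → ¬a)) but u0 ⊮ ¬((a → ¬a) → a).
u1: does not force it — u1 ⊮ (¬(a → ¬a) ∨ ((a ∧ ¬a) ∨ (a → ¬a))) → ¬((a → ¬a) → a): already at u1 itself, u1 ⊩ ¬(a → ¬a) ∨ ((a ∧ ¬a) ∨ (a → ¬a)) but u1 ⊮ ¬((a → ¬a) → a).
u2: does not force it.
u3: does not force it.
u4: does not force it.
Worlds forcing the formula: { }.

0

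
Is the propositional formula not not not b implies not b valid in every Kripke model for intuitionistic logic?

This is triple-negation reduction, which is intuitionistically derivable.
Assume not not not b and suppose b. Then not not b (double-negation introduction), contradicting not not not b. So not b.

Yes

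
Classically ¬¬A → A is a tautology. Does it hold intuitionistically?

No

This is double-negation elimination, which is not intuitionistically valid.
A Kripke countermodel: worlds a, b; order generated by a ≤ b; atoms true at each world — a:{}; b:{A}.
a ⊮ ¬¬A → A: already at a itself, a ⊩ ¬¬A but a ⊮ A.
a lacks atom A, so a ⊮ A.
So the root a does not force the formula.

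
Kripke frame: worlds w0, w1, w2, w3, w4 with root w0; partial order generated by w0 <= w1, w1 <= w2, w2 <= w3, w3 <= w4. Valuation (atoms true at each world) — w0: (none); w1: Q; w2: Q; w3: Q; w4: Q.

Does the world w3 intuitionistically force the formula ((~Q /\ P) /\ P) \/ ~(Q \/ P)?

w3 ||-/- ((~Q /\ P) /\ P) \/ ~(Q \/ P): neither disjunct is forced at w3.
w3 ||-/- (~Q /\ P) /\ P since w3 fails ~Q /\ P.

No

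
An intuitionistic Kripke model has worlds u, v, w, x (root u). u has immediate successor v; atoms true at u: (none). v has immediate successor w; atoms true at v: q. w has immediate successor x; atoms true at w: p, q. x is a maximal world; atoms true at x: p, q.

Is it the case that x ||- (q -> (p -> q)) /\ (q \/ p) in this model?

Yes

x ||- (q -> (p -> q)) /\ (q \/ p) since x forces both conjuncts.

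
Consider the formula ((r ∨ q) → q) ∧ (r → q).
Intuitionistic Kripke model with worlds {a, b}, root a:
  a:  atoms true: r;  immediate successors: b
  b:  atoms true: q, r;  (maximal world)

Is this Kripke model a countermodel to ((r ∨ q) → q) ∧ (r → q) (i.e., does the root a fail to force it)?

a ⊮ ((r ∨ q) → q) ∧ (r → q) since a fails (r ∨ q) → q.
So the root a does not force ((r ∨ q) → q) ∧ (r → q); the model is a countermodel.

Yes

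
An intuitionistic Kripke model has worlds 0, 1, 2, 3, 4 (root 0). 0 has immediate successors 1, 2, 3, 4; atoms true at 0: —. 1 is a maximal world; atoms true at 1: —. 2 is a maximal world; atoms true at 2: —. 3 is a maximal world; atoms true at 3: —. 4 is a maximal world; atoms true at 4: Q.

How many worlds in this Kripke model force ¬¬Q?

1

0: does not force it — 0 ⊮ ¬¬Q since 1 is accessible from 0 and 1 ⊩ ¬Q.
1: does not force it — 1 ⊮ ¬¬Q since 1 is accessible from 1 and 1 ⊩ ¬Q.
2: does not force it — 2 ⊮ ¬¬Q since 2 is accessible from 2 and 2 ⊩ ¬Q.
3: does not force it.
4: forces it.
Worlds forcing the formula: {4}.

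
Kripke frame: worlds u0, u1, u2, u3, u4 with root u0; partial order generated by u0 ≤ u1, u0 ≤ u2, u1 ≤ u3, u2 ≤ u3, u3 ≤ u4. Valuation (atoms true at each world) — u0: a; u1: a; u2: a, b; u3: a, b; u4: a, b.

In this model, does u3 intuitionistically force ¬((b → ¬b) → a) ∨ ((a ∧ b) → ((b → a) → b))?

Yes

u3 ⊩ ¬((b → ¬b) → a) ∨ ((a ∧ b) → ((b → a) → b)) via the disjunct (a ∧ b) → ((b → a) → b).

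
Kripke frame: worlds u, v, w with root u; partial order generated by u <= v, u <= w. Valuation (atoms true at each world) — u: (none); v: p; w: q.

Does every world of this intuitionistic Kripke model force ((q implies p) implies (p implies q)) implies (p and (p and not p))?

Not every world: u does not force ((q implies p) implies (p implies q)) implies (p and (p and not p)).
u does not force ((q implies p) implies (p implies q)) implies (p and (p and not p)): at the accessible world w, w forces (q implies p) implies (p implies q) but w does not force p and (p and not p).
w does not force p and (p and not p) since w fails p.

No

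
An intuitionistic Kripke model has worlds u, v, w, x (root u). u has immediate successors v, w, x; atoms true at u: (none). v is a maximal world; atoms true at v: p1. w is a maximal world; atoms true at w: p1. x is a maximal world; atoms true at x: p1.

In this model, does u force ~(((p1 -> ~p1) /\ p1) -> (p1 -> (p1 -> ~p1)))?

No

u ||-/- ~(((p1 -> ~p1) /\ p1) -> (p1 -> (p1 -> ~p1))) since u is accessible from u and u ||- ((p1 -> ~p1) /\ p1) -> (p1 -> (p1 -> ~p1)).
u ||- ((p1 -> ~p1) /\ p1) -> (p1 -> (p1 -> ~p1)) vacuously: no world accessible from u forces the antecedent (p1 -> ~p1) /\ p1.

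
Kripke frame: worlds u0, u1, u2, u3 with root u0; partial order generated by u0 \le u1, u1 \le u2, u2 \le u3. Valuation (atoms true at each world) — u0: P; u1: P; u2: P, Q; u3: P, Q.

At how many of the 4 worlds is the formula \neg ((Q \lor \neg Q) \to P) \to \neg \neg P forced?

u0: forces it.
u1: forces it.
u2: forces it.
u3: forces it.
Worlds forcing the formula: {u0, u1, u2, u3}.

4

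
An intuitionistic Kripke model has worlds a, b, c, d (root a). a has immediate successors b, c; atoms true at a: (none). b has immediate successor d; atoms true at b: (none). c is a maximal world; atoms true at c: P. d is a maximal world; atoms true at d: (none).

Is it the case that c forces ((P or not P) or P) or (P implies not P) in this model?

c forces ((P or not P) or P) or (P implies not P) via the disjunct (P or not P) or P.

Yes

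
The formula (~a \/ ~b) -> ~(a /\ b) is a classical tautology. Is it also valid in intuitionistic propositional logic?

This is a constructively valid De Morgan direction (disjunction of negations to negated conjunction), which is intuitionistically derivable.
If ~a holds at a world then no accessible world forces a, hence none forces a /\ b; likewise for ~b.

Yes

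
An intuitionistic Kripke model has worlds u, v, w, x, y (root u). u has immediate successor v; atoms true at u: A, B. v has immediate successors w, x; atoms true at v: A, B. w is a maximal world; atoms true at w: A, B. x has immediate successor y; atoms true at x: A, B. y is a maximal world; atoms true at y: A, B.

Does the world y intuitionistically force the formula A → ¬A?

y ⊮ A → ¬A: already at y itself, y ⊩ A but y ⊮ ¬A.
y ⊮ ¬A since y is accessible from y and y ⊩ A.

No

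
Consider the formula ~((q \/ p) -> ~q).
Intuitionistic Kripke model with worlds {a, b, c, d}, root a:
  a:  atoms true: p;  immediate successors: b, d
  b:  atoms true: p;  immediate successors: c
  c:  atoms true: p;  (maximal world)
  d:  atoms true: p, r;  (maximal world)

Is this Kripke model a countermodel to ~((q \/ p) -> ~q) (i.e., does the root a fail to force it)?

Yes

a ||-/- ~((q \/ p) -> ~q) since a is accessible from a and a ||- (q \/ p) -> ~q.
a ||- (q \/ p) -> ~q: every world accessible from a that forces q \/ p (namely a, b, c, d) also forces ~q.
So the root a does not force ~((q \/ p) -> ~q); the model is a countermodel.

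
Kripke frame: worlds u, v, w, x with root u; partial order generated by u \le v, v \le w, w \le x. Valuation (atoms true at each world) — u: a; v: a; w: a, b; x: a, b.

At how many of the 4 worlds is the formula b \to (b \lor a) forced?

4

u: forces it.
v: forces it.
w: forces it.
x: forces it.
Worlds forcing the formula: {u, v, w, x}.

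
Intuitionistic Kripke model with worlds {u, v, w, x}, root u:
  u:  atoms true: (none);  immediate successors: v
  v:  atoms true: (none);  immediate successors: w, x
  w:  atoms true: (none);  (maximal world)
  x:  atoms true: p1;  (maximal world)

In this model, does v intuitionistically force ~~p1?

v ||-/- ~~p1 since w is accessible from v and w ||- ~p1.
w ||- ~p1: no world accessible from w forces p1.

No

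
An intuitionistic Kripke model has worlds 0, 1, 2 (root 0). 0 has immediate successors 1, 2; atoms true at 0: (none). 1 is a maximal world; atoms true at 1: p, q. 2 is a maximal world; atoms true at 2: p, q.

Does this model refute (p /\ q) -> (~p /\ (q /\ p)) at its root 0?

Yes

0 ||-/- (p /\ q) -> (~p /\ (q /\ p)): at the accessible world 1, 1 ||- p /\ q but 1 ||-/- ~p /\ (q /\ p).
1 ||-/- ~p /\ (q /\ p) since 1 fails ~p.
So the root 0 does not force (p /\ q) -> (~p /\ (q /\ p)); the model is a countermodel.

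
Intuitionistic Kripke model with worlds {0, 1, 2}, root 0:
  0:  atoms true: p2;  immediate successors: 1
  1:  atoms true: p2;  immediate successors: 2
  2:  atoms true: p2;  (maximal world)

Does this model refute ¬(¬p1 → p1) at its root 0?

0 ⊩ ¬(¬p1 → p1): no world accessible from 0 forces ¬p1 → p1.
So the root 0 forces ¬(¬p1 → p1); the model is not a countermodel.

No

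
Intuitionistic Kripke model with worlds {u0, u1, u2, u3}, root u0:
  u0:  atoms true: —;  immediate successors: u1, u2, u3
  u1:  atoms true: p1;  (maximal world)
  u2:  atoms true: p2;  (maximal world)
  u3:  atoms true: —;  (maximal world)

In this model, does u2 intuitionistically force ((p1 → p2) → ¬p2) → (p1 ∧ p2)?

u2 ⊩ ((p1 → p2) → ¬p2) → (p1 ∧ p2) vacuously: no world accessible from u2 forces the antecedent (p1 → p2) → ¬p2.

Yes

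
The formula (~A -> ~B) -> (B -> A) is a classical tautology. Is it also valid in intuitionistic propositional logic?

This is the converse of contraposition, which is not intuitionistically valid.
A Kripke countermodel: worlds a, b; order generated by a <= b; atoms true at each world — a:{B}; b:{A,B}.
a ||-/- (~A -> ~B) -> (B -> A): already at a itself, a ||- ~A -> ~B but a ||-/- B -> A.
a ||-/- B -> A: already at a itself, a ||- B but a ||-/- A.
a lacks atom A, so a ||-/- A.
So the root a does not force the formula.

No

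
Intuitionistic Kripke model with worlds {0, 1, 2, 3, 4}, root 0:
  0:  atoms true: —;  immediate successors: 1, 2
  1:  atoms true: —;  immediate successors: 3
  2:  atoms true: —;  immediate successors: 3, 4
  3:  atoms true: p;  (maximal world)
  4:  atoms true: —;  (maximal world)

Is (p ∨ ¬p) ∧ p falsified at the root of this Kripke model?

Yes

0 ⊮ (p ∨ ¬p) ∧ p since 0 fails p ∨ ¬p.
So the root 0 does not force (p ∨ ¬p) ∧ p; the model is a countermodel.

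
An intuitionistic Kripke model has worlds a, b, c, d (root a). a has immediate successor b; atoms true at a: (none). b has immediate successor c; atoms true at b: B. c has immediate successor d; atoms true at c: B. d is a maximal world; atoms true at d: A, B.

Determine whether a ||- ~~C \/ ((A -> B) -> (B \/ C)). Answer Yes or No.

a ||-/- ~~C \/ ((A -> B) -> (B \/ C)): neither disjunct is forced at a.
a ||-/- ~~C since a is accessible from a and a ||- ~C.
a ||- ~C: no world accessible from a forces C.

No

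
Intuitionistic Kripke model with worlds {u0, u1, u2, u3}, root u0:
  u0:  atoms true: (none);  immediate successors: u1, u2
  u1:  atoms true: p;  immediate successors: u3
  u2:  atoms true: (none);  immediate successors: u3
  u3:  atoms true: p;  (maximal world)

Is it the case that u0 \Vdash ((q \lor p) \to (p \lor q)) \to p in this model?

u0 \nVdash ((q \lor p) \to (p \lor q)) \to p: already at u0 itself, u0 \Vdash (q \lor p) \to (p \lor q) but u0 \nVdash p.
u0 lacks atom p, so u0 \nVdash p.

No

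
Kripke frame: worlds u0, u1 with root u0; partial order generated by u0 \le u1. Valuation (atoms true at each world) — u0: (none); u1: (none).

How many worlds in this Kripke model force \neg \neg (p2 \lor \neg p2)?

2

u0: forces it.
u1: forces it.
Worlds forcing the formula: {u0, u1}.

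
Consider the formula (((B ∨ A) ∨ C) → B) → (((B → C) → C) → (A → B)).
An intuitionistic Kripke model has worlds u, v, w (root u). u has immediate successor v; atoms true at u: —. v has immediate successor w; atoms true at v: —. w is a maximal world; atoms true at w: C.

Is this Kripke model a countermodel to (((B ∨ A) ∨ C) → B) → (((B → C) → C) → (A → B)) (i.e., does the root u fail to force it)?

u ⊩ (((B ∨ A) ∨ C) → B) → (((B → C) → C) → (A → B)) vacuously: no world accessible from u forces the antecedent ((B ∨ A) ∨ C) → B.
So the root u forces (((B ∨ A) ∨ C) → B) → (((B → C) → C) → (A → B)); the model is not a countermodel.

No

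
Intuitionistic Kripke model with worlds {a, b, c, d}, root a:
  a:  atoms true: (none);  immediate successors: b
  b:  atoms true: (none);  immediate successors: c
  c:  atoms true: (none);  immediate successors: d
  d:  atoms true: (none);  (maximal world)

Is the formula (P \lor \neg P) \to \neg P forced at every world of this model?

Yes

a \Vdash (P \lor \neg P) \to \neg P: every world accessible from a that forces P \lor \neg P (namely a, b, c, d) also forces \neg P.
Since the root a forces (P \lor \neg P) \to \neg P and forcing is persistent (monotone upward), every world forces it.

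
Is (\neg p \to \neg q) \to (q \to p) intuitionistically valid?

This is the converse of contraposition, which is not intuitionistically valid.
A Kripke countermodel: worlds u0, u1; order generated by u0 \le u1; atoms true at each world — u0:{q}; u1:{p,q}.
u0 \nVdash (\neg p \to \neg q) \to (q \to p): already at u0 itself, u0 \Vdash \neg p \to \neg q but u0 \nVdash q \to p.
u0 \nVdash q \to p: already at u0 itself, u0 \Vdash q but u0 \nVdash p.
u0 lacks atom p, so u0 \nVdash p.
So the root u0 does not force the formula.

No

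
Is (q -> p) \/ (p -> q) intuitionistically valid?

This is the Gödel–Dummett linearity axiom, which is not intuitionistically valid.
A Kripke countermodel: worlds w0, w1, w2; order generated by w0 <= w1, w0 <= w2; atoms true at each world — w0:{}; w1:{q}; w2:{p}.
w0 ||-/- (q -> p) \/ (p -> q): neither disjunct is forced at w0.
w0 ||-/- q -> p: at the accessible world w1, w1 ||- q but w1 ||-/- p.
w1 lacks atom p, so w1 ||-/- p.
So the root w0 does not force the formula.

No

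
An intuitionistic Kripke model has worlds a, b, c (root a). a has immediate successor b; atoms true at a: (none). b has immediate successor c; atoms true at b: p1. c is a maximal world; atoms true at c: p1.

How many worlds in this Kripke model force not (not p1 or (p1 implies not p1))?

a: forces it.
b: forces it.
c: forces it.
Worlds forcing the formula: {a, b, c}.

3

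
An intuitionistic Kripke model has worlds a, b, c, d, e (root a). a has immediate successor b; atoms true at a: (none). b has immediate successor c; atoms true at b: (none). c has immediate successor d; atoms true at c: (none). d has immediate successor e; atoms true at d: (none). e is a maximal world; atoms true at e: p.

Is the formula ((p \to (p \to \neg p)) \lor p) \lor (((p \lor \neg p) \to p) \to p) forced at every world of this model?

Not every world: a \nVdash ((p \to (p \to \neg p)) \lor p) \lor (((p \lor \neg p) \to p) \to p).
a \nVdash ((p \to (p \to \neg p)) \lor p) \lor (((p \lor \neg p) \to p) \to p): neither disjunct is forced at a.
a \nVdash (p \to (p \to \neg p)) \lor p: neither disjunct is forced at a.

No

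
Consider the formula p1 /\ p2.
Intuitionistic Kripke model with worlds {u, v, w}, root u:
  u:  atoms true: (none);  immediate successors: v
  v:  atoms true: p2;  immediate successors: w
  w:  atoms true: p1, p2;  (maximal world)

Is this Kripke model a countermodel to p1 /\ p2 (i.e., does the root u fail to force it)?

u ||-/- p1 /\ p2 since u fails p1.
So the root u does not force p1 /\ p2; the model is a countermodel.

Yes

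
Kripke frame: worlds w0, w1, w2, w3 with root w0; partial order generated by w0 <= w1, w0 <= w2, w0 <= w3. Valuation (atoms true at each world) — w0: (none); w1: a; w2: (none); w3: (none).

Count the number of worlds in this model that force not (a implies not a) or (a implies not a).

w0: does not force it — w0 does not force not (a implies not a) or (a implies not a): neither disjunct is forced at w0.
w1: forces it.
w2: forces it.
w3: forces it.
Worlds forcing the formula: {w1, w2, w3}.

3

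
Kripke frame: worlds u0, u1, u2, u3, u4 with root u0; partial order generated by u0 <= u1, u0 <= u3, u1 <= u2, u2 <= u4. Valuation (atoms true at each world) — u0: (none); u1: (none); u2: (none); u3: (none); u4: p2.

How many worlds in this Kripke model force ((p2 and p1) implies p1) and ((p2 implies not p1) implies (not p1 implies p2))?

1

u0: does not force it — u0 does not force ((p2 and p1) implies p1) and ((p2 implies not p1) implies (not p1 implies p2)) since u0 fails (p2 implies not p1) implies (not p1 implies p2).
u1: does not force it.
u2: does not force it.
u3: does not force it.
u4: forces it.
Worlds forcing the formula: {u4}.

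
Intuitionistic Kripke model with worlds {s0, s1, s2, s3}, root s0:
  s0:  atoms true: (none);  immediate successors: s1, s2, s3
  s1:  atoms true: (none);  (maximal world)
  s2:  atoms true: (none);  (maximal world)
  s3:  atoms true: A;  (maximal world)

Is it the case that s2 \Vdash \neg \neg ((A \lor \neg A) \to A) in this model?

s2 \nVdash \neg \neg ((A \lor \neg A) \to A) since s2 is accessible from s2 and s2 \Vdash \neg ((A \lor \neg A) \to A).
s2 \Vdash \neg ((A \lor \neg A) \to A): no world accessible from s2 forces (A \lor \neg A) \to A.

No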